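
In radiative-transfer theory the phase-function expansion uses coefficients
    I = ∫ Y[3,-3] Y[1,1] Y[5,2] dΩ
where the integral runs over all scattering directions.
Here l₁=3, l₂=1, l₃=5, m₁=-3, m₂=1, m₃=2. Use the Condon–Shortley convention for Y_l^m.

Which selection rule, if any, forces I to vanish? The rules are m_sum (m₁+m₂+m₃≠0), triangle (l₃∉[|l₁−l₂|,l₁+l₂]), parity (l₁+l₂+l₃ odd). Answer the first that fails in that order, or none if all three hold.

triangle

m₁+m₂+m₃ = -3 + 1 + 2 = 0  ✓
triangle: |3−1|=2 ≤ l₃=5 ≤ 3+1=4  ✗
parity: l₁+l₂+l₃ = 9 is odd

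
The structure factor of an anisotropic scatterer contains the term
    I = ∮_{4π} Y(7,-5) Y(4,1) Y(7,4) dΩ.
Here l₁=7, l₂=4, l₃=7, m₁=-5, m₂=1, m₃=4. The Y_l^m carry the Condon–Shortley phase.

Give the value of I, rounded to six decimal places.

-0.036504

Rules hold: Σm=0, L=18 even, 3≤7≤11.
N = 15·9·15 = 2025
Δ = 4!·10!·4!/19! = 1/58198140
Racah Σ t=0..4: t=0:+1/17418240 t=1:−1/622080 t=2:+1/230400 t=3:−1/622080 t=4:+1/17418240 = 1/806400
⇒ 3j(7 4 7; 0 0 0)² = 2268/230945, sgn -1
Racah Σ t=2..4: t=2:+1/87091200 t=3:−1/8709120 t=4:+1/11612160 = -1/58060800
⇒ 3j(7 4 7; -5 1 4)² = 99/117572, sgn +1
4πI² = N·(3j₀)²·(3jₘ)² = 295245/17631601
I = -1·√(0.0167452/4π) = -0.03650400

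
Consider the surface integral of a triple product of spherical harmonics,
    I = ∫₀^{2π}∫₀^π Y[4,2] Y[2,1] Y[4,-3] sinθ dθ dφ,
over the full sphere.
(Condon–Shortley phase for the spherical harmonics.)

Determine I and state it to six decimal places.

Rules hold: Σm=0, L=10 even, 2≤4≤6.
N = 9·5·9 = 405
Δ = 2!·6!·2!/11! = 1/13860
Racah Σ t=0..2: t=0:+1/192 t=1:−1/36 t=2:+1/192 = -5/288
⇒ 3j(4 2 4; 0 0 0)² = 20/693, sgn -1
Racah Σ t=1..2: t=1:−1/240 t=2:+1/1440 = -1/288
⇒ 3j(4 2 4; 2 1 -3)² = 5/132, sgn +1
4πI² = N·(3j₀)²·(3jₘ)² = 375/847
I = -1·√(0.442739/4π) = -0.18770204

-0.187702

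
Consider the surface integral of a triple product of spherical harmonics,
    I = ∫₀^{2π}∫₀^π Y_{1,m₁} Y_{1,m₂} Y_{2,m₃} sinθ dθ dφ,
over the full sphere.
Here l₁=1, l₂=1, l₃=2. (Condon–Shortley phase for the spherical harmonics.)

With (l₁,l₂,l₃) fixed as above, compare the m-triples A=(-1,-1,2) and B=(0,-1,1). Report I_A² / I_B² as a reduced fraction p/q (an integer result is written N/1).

2/1

Shared (l₁,l₂,l₃)=(1,1,2): N and (l;000)² cancel in I_A²/I_B².
A: Δ = 0!·2!·2!/5! = 1/30; Racah Σ t=0..0: t=0:+1/4 = 1/4; ⇒ 3j(1 1 2; -1 -1 2)² = 1/5, sgn +1
B: Δ = 0!·2!·2!/5! = 1/30; Racah Σ t=0..0: t=0:+1/2 = 1/2; ⇒ 3j(1 1 2; 0 -1 1)² = 1/10, sgn -1
I_A²/I_B² = (1/5)/(1/10) = 2/1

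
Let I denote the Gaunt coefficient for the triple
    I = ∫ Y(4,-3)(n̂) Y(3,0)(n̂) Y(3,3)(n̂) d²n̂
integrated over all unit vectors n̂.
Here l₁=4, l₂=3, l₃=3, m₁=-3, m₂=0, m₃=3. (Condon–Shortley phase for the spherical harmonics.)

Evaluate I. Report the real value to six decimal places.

m-sum 0 ✓  L=10 even ✓  1≤3≤7 ✓
Π(2lᵢ+1) = 9×7×7 = 441
triangle coeff Δ(4,3,3) = 1/34650
Σ_t [1,3]: t=1:−1/72 t=2:+1/16 t=3:−1/72 = 5/144
(3j)²=2/77 [(4 3 3; 0 0 0)], sign=-1
Σ_t [3,3]: t=3:−1/288 = -1/288
(3j)²=1/22 [(4 3 3; -3 0 3)], sign=-1
⇒ 4πI² = 63/121
I = (+1)√(63/121/(4π)) = 0.20355073

0.203551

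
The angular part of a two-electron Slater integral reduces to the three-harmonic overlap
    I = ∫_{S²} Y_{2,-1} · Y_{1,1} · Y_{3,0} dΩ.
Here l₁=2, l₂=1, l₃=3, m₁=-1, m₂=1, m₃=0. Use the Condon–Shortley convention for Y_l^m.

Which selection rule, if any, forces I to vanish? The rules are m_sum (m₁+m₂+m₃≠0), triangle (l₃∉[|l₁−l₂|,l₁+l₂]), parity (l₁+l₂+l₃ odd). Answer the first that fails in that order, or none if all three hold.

none

Σmᵢ = 0  ✓
l₃∈[|l₁−l₂|,l₁+l₂]=[1,3], have l₃=3  ✓
Σlᵢ = 6 ⇒ even  ✓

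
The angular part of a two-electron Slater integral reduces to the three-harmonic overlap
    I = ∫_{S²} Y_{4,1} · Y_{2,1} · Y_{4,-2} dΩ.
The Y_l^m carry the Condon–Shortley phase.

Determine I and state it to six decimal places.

Checks pass: Σm=0; 10 even; l₃=4∈[2,6].
(2·4+1)(2·2+1)(2·4+1) = 405
Δ: 2! 6! 2! / 11! → 1/13860
sum: t=0:+1/192 t=1:−1/36 t=2:+1/192 = -5/288
3j²(4 2 4; 0 0 0) = Δ·Π!·Σ² = 20/693  (sign -1)
sum: t=1:−1/96 t=2:+1/240 = -1/160
3j²(4 2 4; 1 1 -2) = Δ·Π!·Σ² = 27/1540  (sign -1)
combine: 4πI² = 405·20/693·27/1540 = 1215/5929
take √, sign +1: I = 0.12770047

0.127700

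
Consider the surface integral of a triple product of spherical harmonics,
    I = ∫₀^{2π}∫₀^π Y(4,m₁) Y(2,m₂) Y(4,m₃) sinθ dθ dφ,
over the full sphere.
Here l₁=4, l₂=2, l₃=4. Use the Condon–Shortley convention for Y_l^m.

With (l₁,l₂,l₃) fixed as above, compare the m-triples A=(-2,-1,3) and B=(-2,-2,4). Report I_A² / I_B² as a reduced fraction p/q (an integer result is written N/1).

Shared (l₁,l₂,l₃)=(4,2,4): N and (l;000)² cancel in I_A²/I_B².
A: Δ = 2!·6!·2!/11! = 1/13860; Racah Σ t=0..1: t=0:+1/1440 t=1:−1/240 = -1/288; ⇒ 3j(4 2 4; -2 -1 3)² = 5/132, sgn +1
B: Δ = 2!·6!·2!/11! = 1/13860; Racah Σ t=0..0: t=0:+1/2880 = 1/2880; ⇒ 3j(4 2 4; -2 -2 4)² = 2/165, sgn +1
I_A²/I_B² = (5/132)/(2/165) = 25/8

25/8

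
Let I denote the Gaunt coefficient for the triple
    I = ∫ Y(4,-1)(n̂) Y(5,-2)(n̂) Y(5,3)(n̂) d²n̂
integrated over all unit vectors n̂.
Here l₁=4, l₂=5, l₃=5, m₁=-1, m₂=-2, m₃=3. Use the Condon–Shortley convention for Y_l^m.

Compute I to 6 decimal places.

-0.118854

Checks pass: Σm=0; 14 even; l₃=5∈[1,9].
(2·4+1)(2·5+1)(2·5+1) = 1089
Δ: 4! 4! 6! / 15! → 1/3153150
sum: t=0:+1/69120 t=1:−1/1728 t=2:+1/576 t=3:−1/1728 t=4:+1/69120 = 7/11520
3j²(4 5 5; 0 0 0) = Δ·Π!·Σ² = 2/143  (sign -1)
sum: t=1:−1/6912 t=2:+1/2880 t=3:−1/17280 = 1/6912
3j²(4 5 5; -1 -2 3) = Δ·Π!·Σ² = 5/429  (sign +1)
combine: 4πI² = 1089·2/143·5/429 = 30/169
take √, sign -1: I = -0.11885360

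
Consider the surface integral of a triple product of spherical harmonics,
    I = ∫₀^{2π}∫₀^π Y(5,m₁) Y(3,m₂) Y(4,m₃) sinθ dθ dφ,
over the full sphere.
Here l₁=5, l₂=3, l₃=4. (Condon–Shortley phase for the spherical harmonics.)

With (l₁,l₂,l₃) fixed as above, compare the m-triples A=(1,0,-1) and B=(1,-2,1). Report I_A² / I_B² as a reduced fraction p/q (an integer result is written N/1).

2166/3125

l's match ⇒ only the (l;m) 3-j factors differ between A and B.
A: triangle coeff Δ(5,3,4) = 1/180180; Σ_t [1,3]: t=1:−1/432 t=2:+1/192 t=3:−1/1440 = 19/8640; (3j)²=361/30030 [(5 3 4; 1 0 -1)], sign=-1
B: triangle coeff Δ(5,3,4) = 1/180180; Σ_t [0,1]: t=0:+1/1152 t=1:−1/432 = -5/3456; (3j)²=625/36036 [(5 3 4; 1 -2 1)], sign=+1
I_A²/I_B² = (361/30030)/(625/36036) = 2166/3125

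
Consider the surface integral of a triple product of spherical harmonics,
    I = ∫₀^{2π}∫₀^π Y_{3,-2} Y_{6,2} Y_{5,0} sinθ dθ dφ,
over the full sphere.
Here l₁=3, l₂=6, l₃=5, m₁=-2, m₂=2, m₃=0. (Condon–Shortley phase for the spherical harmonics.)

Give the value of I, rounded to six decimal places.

Checks pass: Σm=0; 14 even; l₃=5∈[3,9].
(2·3+1)(2·6+1)(2·5+1) = 1001
Δ: 4! 2! 8! / 15! → 1/675675
sum: t=1:−1/8640 t=2:+1/2304 t=3:−1/8640 = 7/34560
3j²(3 6 5; 0 0 0) = Δ·Π!·Σ² = 7/429  (sign -1)
sum: t=3:−1/8640 t=4:+1/13824 = -1/23040
3j²(3 6 5; -2 2 0) = Δ·Π!·Σ² = 2/429  (sign +1)
combine: 4πI² = 1001·7/429·2/429 = 98/1287
take √, sign -1: I = -0.07784287

-0.077843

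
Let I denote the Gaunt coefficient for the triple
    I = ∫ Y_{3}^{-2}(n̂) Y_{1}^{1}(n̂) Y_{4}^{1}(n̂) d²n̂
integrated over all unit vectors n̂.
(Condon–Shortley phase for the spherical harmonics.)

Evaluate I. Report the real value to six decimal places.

-0.106622

m-sum 0 ✓  L=8 even ✓  2≤4≤4 ✓
Π(2lᵢ+1) = 7×3×9 = 189
triangle coeff Δ(3,1,4) = 1/252
Σ_t [0,0]: t=0:+1/36 = 1/36
(3j)²=4/63 [(3 1 4; 0 0 0)], sign=+1
Σ_t [0,0]: t=0:+1/240 = 1/240
(3j)²=1/84 [(3 1 4; -2 1 1)], sign=-1
⇒ 4πI² = 1/7
I = (-1)√(1/7/(4π)) = -0.10662181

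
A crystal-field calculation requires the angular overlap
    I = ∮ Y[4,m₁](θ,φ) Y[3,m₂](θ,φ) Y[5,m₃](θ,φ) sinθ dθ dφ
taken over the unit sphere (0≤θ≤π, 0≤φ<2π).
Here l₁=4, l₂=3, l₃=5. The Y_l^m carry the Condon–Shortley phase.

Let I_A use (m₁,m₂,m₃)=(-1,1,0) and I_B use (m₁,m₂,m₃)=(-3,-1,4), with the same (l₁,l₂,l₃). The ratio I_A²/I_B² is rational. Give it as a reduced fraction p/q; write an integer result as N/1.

5/98

Shared (l₁,l₂,l₃)=(4,3,5): N and (l;000)² cancel in I_A²/I_B².
A: Δ = 2!·6!·4!/13! = 1/180180; Racah Σ t=0..2: t=0:+1/5760 t=1:−1/288 t=2:+1/288 = 1/5760; ⇒ 3j(4 3 5; -1 1 0)² = 1/12012, sgn -1
B: Δ = 2!·6!·4!/13! = 1/180180; Racah Σ t=1..2: t=1:−1/4320 t=2:+1/5760 = -1/17280; ⇒ 3j(4 3 5; -3 -1 4)² = 7/4290, sgn +1
I_A²/I_B² = (1/12012)/(7/4290) = 5/98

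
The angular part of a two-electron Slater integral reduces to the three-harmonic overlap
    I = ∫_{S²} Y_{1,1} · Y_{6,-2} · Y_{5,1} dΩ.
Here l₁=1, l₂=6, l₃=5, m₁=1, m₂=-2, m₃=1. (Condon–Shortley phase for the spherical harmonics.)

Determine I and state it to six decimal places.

m-sum 0 ✓  L=12 even ✓  5≤5≤7 ✓
Π(2lᵢ+1) = 3×13×11 = 429
triangle coeff Δ(1,6,5) = 1/858
Σ_t [1,1]: t=1:−1/14400 = -1/14400
(3j)²=6/143 [(1 6 5; 0 0 0)], sign=+1
Σ_t [0,0]: t=0:+1/34560 = 1/34560
(3j)²=14/429 [(1 6 5; 1 -2 1)], sign=+1
⇒ 4πI² = 84/143
I = (+1)√(84/143/(4π)) = 0.21620548

0.216205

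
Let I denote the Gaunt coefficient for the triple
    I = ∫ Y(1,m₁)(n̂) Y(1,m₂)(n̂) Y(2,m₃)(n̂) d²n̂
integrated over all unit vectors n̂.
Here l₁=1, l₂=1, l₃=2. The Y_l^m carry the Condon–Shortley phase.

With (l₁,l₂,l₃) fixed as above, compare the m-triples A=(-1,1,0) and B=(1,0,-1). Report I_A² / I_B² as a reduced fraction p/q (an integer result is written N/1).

1/3

l's match ⇒ only the (l;m) 3-j factors differ between A and B.
A: triangle coeff Δ(1,1,2) = 1/30; Σ_t [0,0]: t=0:+1/4 = 1/4; (3j)²=1/30 [(1 1 2; -1 1 0)], sign=+1
B: triangle coeff Δ(1,1,2) = 1/30; Σ_t [0,0]: t=0:+1/2 = 1/2; (3j)²=1/10 [(1 1 2; 1 0 -1)], sign=-1
I_A²/I_B² = (1/30)/(1/10) = 1/3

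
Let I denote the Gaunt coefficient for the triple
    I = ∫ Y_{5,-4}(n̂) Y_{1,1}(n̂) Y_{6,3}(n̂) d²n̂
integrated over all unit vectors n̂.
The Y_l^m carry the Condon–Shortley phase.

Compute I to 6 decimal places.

Rules hold: Σm=0, L=12 even, 4≤6≤6.
N = 11·3·13 = 429
Δ = 0!·10!·2!/13! = 1/858
Racah Σ t=0..0: t=0:+1/14400 = 1/14400
⇒ 3j(5 1 6; 0 0 0)² = 6/143, sgn +1
Racah Σ t=0..0: t=0:+1/725760 = 1/725760
⇒ 3j(5 1 6; -4 1 3)² = 1/286, sgn -1
4πI² = N·(3j₀)²·(3jₘ)² = 9/143
I = -1·√(0.0629371/4π) = -0.07076985

-0.070770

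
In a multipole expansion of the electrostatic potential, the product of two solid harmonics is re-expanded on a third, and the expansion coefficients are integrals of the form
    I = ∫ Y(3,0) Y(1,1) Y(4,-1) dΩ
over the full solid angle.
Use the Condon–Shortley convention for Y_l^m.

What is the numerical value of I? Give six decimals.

m-sum 0 ✓  L=8 even ✓  2≤4≤4 ✓
Π(2lᵢ+1) = 7×3×9 = 189
triangle coeff Δ(3,1,4) = 1/252
Σ_t [0,0]: t=0:+1/36 = 1/36
(3j)²=4/63 [(3 1 4; 0 0 0)], sign=+1
Σ_t [0,0]: t=0:+1/72 = 1/72
(3j)²=5/126 [(3 1 4; 0 1 -1)], sign=-1
⇒ 4πI² = 10/21
I = (-1)√(10/21/(4π)) = -0.19466390

-0.194664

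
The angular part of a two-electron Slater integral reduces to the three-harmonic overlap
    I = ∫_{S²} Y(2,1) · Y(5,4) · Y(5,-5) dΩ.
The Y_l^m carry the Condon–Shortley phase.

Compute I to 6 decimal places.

-0.187924

Checks pass: Σm=0; 12 even; l₃=5∈[3,7].
(2·2+1)(2·5+1)(2·5+1) = 605
Δ: 2! 2! 8! / 13! → 1/38610
sum: t=0:+1/2880 t=1:−1/576 t=2:+1/2880 = -1/960
3j²(2 5 5; 0 0 0) = Δ·Π!·Σ² = 10/429  (sign +1)
sum: t=1:−1/80640 = -1/80640
3j²(2 5 5; 1 4 -5) = Δ·Π!·Σ² = 9/286  (sign -1)
combine: 4πI² = 605·10/429·9/286 = 75/169
take √, sign -1: I = -0.18792404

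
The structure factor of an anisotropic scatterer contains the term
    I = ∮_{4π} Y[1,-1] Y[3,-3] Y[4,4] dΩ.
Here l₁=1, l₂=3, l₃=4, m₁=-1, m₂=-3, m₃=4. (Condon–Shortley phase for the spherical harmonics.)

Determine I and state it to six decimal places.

m-sum 0 ✓  L=8 even ✓  2≤4≤4 ✓
Π(2lᵢ+1) = 3×7×9 = 189
triangle coeff Δ(1,3,4) = 1/252
Σ_t [0,0]: t=0:+1/36 = 1/36
(3j)²=4/63 [(1 3 4; 0 0 0)], sign=+1
Σ_t [0,0]: t=0:+1/1440 = 1/1440
(3j)²=1/9 [(1 3 4; -1 -3 4)], sign=+1
⇒ 4πI² = 4/3
I = (+1)√(4/3/(4π)) = 0.32573501

0.325735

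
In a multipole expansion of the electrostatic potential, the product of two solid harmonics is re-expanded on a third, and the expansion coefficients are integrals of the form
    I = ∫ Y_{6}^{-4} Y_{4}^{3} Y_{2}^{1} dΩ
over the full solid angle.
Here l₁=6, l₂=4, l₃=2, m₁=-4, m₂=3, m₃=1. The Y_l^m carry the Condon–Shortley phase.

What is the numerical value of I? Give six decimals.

0.246389

Rules hold: Σm=0, L=12 even, 2≤2≤10.
N = 13·9·5 = 585
Δ = 8!·4!·0!/13! = 1/6435
Racah Σ t=4..4: t=4:+1/2304 = 1/2304
⇒ 3j(6 4 2; 0 0 0)² = 5/143, sgn +1
Racah Σ t=7..7: t=7:−1/30240 = -1/30240
⇒ 3j(6 4 2; -4 3 1)² = 16/429, sgn +1
4πI² = N·(3j₀)²·(3jₘ)² = 1200/1573
I = +1·√(0.762873/4π) = 0.24638901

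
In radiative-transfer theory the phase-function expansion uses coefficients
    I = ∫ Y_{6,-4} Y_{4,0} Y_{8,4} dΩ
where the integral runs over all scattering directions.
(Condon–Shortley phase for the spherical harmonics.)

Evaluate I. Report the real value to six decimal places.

-0.104792

Rules hold: Σm=0, L=18 even, 2≤8≤10.
N = 13·9·17 = 1989
Δ = 2!·10!·6!/19! = 1/23279256
Racah Σ t=0..2: t=0:+1/1658880 t=1:−1/518400 t=2:+1/1658880 = -1/1382400
⇒ 3j(6 4 8; 0 0 0)² = 504/46189, sgn -1
Racah Σ t=0..2: t=0:+1/348364800 t=1:−1/13063680 t=2:+1/7741440 = 29/522547200
⇒ 3j(6 4 8; -4 0 4)² = 1682/264537, sgn +1
4πI² = N·(3j₀)²·(3jₘ)² = 121104/877591
I = -1·√(0.137996/4π) = -0.10479202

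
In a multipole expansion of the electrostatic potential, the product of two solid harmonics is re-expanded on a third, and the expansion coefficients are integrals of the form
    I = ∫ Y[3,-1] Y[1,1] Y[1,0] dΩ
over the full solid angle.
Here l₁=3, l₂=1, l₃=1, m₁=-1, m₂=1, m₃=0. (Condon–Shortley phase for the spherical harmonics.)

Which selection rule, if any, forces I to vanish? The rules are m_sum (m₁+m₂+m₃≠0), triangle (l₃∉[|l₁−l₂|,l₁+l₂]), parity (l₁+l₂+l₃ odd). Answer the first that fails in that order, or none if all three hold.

triangle

Σmᵢ = 0  ✓
l₃∈[|l₁−l₂|,l₁+l₂]=[2,4], have l₃=1  ✗
Σlᵢ = 5 ⇒ odd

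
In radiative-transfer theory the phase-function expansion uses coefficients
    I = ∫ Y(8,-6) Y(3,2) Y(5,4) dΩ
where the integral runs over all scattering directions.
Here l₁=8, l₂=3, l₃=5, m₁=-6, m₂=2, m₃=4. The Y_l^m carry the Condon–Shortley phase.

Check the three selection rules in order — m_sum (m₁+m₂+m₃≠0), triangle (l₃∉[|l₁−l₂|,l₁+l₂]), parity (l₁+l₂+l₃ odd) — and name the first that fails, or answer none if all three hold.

Σmᵢ = 0  ✓
l₃∈[|l₁−l₂|,l₁+l₂]=[5,11], have l₃=5  ✓
Σlᵢ = 16 ⇒ even  ✓

none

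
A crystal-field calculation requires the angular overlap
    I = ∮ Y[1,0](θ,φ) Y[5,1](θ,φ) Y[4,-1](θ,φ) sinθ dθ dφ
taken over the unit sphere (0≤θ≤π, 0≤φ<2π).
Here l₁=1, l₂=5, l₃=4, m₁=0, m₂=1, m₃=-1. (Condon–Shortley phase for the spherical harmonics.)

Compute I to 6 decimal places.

-0.240571

Rules hold: Σm=0, L=10 even, 4≤4≤6.
N = 3·11·9 = 297
Δ = 2!·0!·8!/11! = 1/495
Racah Σ t=1..1: t=1:−1/576 = -1/576
⇒ 3j(1 5 4; 0 0 0)² = 5/99, sgn -1
Racah Σ t=1..1: t=1:−1/720 = -1/720
⇒ 3j(1 5 4; 0 1 -1)² = 8/165, sgn +1
4πI² = N·(3j₀)²·(3jₘ)² = 8/11
I = -1·√(0.727273/4π) = -0.24057125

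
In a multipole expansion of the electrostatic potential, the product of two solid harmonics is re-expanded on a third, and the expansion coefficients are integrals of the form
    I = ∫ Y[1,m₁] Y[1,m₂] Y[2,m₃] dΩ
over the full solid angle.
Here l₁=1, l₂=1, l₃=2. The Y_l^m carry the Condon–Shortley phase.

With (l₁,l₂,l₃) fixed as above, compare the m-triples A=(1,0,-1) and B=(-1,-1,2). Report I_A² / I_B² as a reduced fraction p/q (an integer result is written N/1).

1/2

Shared (l₁,l₂,l₃)=(1,1,2): N and (l;000)² cancel in I_A²/I_B².
A: Δ = 0!·2!·2!/5! = 1/30; Racah Σ t=0..0: t=0:+1/2 = 1/2; ⇒ 3j(1 1 2; 1 0 -1)² = 1/10, sgn -1
B: Δ = 0!·2!·2!/5! = 1/30; Racah Σ t=0..0: t=0:+1/4 = 1/4; ⇒ 3j(1 1 2; -1 -1 2)² = 1/5, sgn +1
I_A²/I_B² = (1/10)/(1/5) = 1/2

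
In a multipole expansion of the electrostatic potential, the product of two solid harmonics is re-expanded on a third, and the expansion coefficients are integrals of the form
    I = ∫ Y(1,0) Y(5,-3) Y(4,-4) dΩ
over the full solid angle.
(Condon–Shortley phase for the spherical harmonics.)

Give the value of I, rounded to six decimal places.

0.000000

0 − 3 − 4 = -7 ≠ 0: azimuthal integral kills it; I = 0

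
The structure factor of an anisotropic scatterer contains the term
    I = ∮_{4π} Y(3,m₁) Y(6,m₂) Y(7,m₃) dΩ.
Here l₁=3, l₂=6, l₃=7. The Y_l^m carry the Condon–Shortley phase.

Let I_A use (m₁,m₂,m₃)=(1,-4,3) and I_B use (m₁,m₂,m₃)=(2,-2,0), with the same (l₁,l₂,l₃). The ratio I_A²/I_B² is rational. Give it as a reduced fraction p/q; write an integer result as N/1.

Shared (l₁,l₂,l₃)=(3,6,7): N and (l;000)² cancel in I_A²/I_B².
A: Δ = 2!·4!·10!/17! = 1/2042040; Racah Σ t=0..2: t=0:+1/645120 t=1:−1/2177280 t=2:+1/174182400 = 191/174182400; ⇒ 3j(3 6 7; 1 -4 3)² = 36481/2042040, sgn +1
B: Δ = 2!·4!·10!/17! = 1/2042040; Racah Σ t=0..1: t=0:+1/207360 t=1:−1/725760 = 1/290304; ⇒ 3j(3 6 7; 2 -2 0)² = 125/7293, sgn -1
I_A²/I_B² = (36481/2042040)/(125/7293) = 36481/35000

36481/35000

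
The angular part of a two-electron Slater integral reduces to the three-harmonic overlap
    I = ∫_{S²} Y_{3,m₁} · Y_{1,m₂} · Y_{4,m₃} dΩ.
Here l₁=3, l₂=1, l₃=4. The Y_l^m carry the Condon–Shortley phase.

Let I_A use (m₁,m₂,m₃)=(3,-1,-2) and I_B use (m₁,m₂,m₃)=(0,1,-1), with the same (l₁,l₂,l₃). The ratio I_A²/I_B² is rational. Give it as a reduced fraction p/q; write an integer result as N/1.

1/10

Same 3,1,4: normalisation and zero-m 3j drop out of the ratio.
A: Δ: 0! 6! 2! / 9! → 1/252; sum: t=0:+1/1440 = 1/1440; 3j²(3 1 4; 3 -1 -2) = Δ·Π!·Σ² = 1/252  (sign +1)
B: Δ: 0! 6! 2! / 9! → 1/252; sum: t=0:+1/72 = 1/72; 3j²(3 1 4; 0 1 -1) = Δ·Π!·Σ² = 5/126  (sign -1)
I_A²/I_B² = (1/252)/(5/126) = 1/10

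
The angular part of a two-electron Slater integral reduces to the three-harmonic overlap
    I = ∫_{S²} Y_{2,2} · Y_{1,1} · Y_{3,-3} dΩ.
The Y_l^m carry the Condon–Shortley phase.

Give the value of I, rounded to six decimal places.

Checks pass: Σm=0; 6 even; l₃=3∈[1,3].
(2·2+1)(2·1+1)(2·3+1) = 105
Δ: 0! 4! 2! / 7! → 1/105
sum: t=0:+1/4 = 1/4
3j²(2 1 3; 0 0 0) = Δ·Π!·Σ² = 3/35  (sign -1)
sum: t=0:+1/48 = 1/48
3j²(2 1 3; 2 1 -3) = Δ·Π!·Σ² = 1/7  (sign +1)
combine: 4πI² = 105·3/35·1/7 = 9/7
take √, sign -1: I = -0.31986543

-0.319865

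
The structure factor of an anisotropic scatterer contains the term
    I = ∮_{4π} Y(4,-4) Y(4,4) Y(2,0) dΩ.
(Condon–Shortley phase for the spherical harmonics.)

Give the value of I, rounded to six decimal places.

m-sum 0 ✓  L=10 even ✓  0≤2≤8 ✓
Π(2lᵢ+1) = 9×9×5 = 405
triangle coeff Δ(4,4,2) = 1/13860
Σ_t [2,4]: t=2:+1/192 t=3:−1/36 t=4:+1/192 = -5/288
(3j)²=20/693 [(4 4 2; 0 0 0)], sign=-1
Σ_t [6,6]: t=6:+1/2880 = 1/2880
(3j)²=28/495 [(4 4 2; -4 4 0)], sign=+1
⇒ 4πI² = 80/121
I = (-1)√(80/121/(4π)) = -0.22937568

-0.229376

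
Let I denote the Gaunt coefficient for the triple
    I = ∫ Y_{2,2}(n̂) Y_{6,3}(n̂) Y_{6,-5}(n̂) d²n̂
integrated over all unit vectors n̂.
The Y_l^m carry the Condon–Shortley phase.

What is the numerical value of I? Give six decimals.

0.120286

Rules hold: Σm=0, L=14 even, 4≤6≤8.
N = 5·13·13 = 845
Δ = 2!·2!·10!/15! = 1/90090
Racah Σ t=0..2: t=0:+1/69120 t=1:−1/14400 t=2:+1/69120 = -7/172800
⇒ 3j(2 6 6; 0 0 0)² = 14/715, sgn -1
Racah Σ t=0..0: t=0:+1/1451520 = 1/1451520
⇒ 3j(2 6 6; 2 3 -5)² = 1/91, sgn -1
4πI² = N·(3j₀)²·(3jₘ)² = 2/11
I = +1·√(0.181818/4π) = 0.12028562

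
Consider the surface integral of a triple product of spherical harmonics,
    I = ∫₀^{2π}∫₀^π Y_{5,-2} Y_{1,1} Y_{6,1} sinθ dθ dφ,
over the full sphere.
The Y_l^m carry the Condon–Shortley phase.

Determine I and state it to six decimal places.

-0.129207

Rules hold: Σm=0, L=12 even, 4≤6≤6.
N = 11·3·13 = 429
Δ = 0!·10!·2!/13! = 1/858
Racah Σ t=0..0: t=0:+1/14400 = 1/14400
⇒ 3j(5 1 6; 0 0 0)² = 6/143, sgn +1
Racah Σ t=0..0: t=0:+1/60480 = 1/60480
⇒ 3j(5 1 6; -2 1 1)² = 5/429, sgn -1
4πI² = N·(3j₀)²·(3jₘ)² = 30/143
I = -1·√(0.20979/4π) = -0.12920749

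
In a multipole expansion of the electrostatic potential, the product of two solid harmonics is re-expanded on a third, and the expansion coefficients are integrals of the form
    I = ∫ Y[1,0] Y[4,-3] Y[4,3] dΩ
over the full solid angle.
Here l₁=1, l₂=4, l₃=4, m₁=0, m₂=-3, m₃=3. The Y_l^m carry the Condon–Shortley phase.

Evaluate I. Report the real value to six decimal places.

L=9 odd ⇒ parity kills the (l;000) factor ⇒ I = 0

0.000000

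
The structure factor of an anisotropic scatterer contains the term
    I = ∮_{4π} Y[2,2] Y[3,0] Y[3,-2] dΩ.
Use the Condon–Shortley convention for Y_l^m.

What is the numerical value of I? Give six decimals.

-0.188063

Checks pass: Σm=0; 8 even; l₃=3∈[1,5].
(2·2+1)(2·3+1)(2·3+1) = 245
Δ: 2! 2! 4! / 9! → 1/3780
sum: t=0:+1/24 t=1:−1/4 t=2:+1/24 = -1/6
3j²(2 3 3; 0 0 0) = Δ·Π!·Σ² = 4/105  (sign +1)
sum: t=0:+1/24 = 1/24
3j²(2 3 3; 2 0 -2) = Δ·Π!·Σ² = 1/21  (sign -1)
combine: 4πI² = 245·4/105·1/21 = 4/9
take √, sign -1: I = -0.18806319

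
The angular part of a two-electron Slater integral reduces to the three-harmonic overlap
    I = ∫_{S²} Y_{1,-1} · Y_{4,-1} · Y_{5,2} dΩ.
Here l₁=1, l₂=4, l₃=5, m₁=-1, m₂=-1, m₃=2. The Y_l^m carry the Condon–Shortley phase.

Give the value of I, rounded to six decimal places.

Rules hold: Σm=0, L=10 even, 3≤5≤5.
N = 3·9·11 = 297
Δ = 0!·2!·8!/11! = 1/495
Racah Σ t=0..0: t=0:+1/576 = 1/576
⇒ 3j(1 4 5; 0 0 0)² = 5/99, sgn -1
Racah Σ t=0..0: t=0:+1/1440 = 1/1440
⇒ 3j(1 4 5; -1 -1 2)² = 7/165, sgn -1
4πI² = N·(3j₀)²·(3jₘ)² = 7/11
I = +1·√(0.636364/4π) = 0.22503380

0.225034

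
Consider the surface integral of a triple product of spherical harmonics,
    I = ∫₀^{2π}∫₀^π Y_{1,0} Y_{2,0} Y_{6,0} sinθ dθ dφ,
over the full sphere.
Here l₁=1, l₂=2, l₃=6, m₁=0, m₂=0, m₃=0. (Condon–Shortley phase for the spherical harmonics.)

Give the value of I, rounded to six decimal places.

0.000000

l₃=6 ∉ [1,3] — triangle fails ⇒ I = 0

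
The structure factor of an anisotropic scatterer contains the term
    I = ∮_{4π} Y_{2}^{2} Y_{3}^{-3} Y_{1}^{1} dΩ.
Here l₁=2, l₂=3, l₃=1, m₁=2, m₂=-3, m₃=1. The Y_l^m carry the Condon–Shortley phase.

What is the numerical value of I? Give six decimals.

Rules hold: Σm=0, L=6 even, 1≤1≤5.
N = 5·7·3 = 105
Δ = 4!·0!·2!/7! = 1/105
Racah Σ t=2..2: t=2:+1/4 = 1/4
⇒ 3j(2 3 1; 0 0 0)² = 3/35, sgn -1
Racah Σ t=0..0: t=0:+1/48 = 1/48
⇒ 3j(2 3 1; 2 -3 1)² = 1/7, sgn +1
4πI² = N·(3j₀)²·(3jₘ)² = 9/7
I = -1·√(1.28571/4π) = -0.31986543

-0.319865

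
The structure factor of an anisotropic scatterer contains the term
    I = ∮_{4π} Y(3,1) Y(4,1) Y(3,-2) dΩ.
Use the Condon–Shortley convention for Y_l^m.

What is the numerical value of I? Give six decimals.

m-sum 0 ✓  L=10 even ✓  1≤3≤7 ✓
Π(2lᵢ+1) = 7×9×7 = 441
triangle coeff Δ(3,4,3) = 1/34650
Σ_t [1,3]: t=1:−1/72 t=2:+1/16 t=3:−1/72 = 5/144
(3j)²=2/77 [(3 4 3; 0 0 0)], sign=-1
Σ_t [1,2]: t=1:−1/144 t=2:+1/48 = 1/72
(3j)²=16/693 [(3 4 3; 1 1 -2)], sign=-1
⇒ 4πI² = 32/121
I = (+1)√(32/121/(4π)) = 0.14506992

0.145070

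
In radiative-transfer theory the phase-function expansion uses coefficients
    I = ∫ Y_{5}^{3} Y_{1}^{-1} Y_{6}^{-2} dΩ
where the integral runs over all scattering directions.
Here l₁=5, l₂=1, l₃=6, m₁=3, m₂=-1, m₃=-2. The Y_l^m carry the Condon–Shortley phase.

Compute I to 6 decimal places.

m-sum 0 ✓  L=12 even ✓  4≤6≤6 ✓
Π(2lᵢ+1) = 11×3×13 = 429
triangle coeff Δ(5,1,6) = 1/858
Σ_t [0,0]: t=0:+1/14400 = 1/14400
(3j)²=6/143 [(5 1 6; 0 0 0)], sign=+1
Σ_t [0,0]: t=0:+1/161280 = 1/161280
(3j)²=1/143 [(5 1 6; 3 -1 -2)], sign=+1
⇒ 4πI² = 18/143
I = (+1)√(18/143/(4π)) = 0.10008369

0.100084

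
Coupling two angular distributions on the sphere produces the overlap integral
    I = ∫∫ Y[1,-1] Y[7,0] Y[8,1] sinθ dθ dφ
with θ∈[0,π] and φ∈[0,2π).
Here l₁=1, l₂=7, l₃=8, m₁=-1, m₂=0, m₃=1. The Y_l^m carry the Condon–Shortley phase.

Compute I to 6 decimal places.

-0.183585

Rules hold: Σm=0, L=16 even, 6≤8≤8.
N = 3·15·17 = 765
Δ = 0!·2!·14!/17! = 1/2040
Racah Σ t=0..0: t=0:+1/25401600 = 1/25401600
⇒ 3j(1 7 8; 0 0 0)² = 8/255, sgn +1
Racah Σ t=0..0: t=0:+1/50803200 = 1/50803200
⇒ 3j(1 7 8; -1 0 1)² = 3/170, sgn -1
4πI² = N·(3j₀)²·(3jₘ)² = 36/85
I = -1·√(0.423529/4π) = -0.18358486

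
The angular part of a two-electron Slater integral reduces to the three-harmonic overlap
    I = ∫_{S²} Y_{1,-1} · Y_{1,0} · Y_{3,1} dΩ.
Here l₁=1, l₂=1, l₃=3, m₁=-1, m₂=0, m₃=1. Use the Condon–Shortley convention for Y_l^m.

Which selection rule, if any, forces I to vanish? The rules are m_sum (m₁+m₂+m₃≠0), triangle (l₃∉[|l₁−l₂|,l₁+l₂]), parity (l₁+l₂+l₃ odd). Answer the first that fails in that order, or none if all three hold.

azimuthal sum: -1 + 0 + 1 = 0  ✓
0 ≤ 3 ≤ 2 (triangle on l)  ✗
L = 1 + 1 + 3 = 5 (odd)

triangle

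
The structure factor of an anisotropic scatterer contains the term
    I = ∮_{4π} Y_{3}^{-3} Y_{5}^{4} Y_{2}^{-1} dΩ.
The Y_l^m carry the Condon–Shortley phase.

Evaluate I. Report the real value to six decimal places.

Rules hold: Σm=0, L=10 even, 2≤2≤8.
N = 7·11·5 = 385
Δ = 6!·0!·4!/11! = 1/2310
Racah Σ t=3..3: t=3:−1/144 = -1/144
⇒ 3j(3 5 2; 0 0 0)² = 10/231, sgn -1
Racah Σ t=6..6: t=6:+1/4320 = 1/4320
⇒ 3j(3 5 2; -3 4 -1)² = 2/55, sgn -1
4πI² = N·(3j₀)²·(3jₘ)² = 20/33
I = +1·√(0.606061/4π) = 0.21961050

0.219610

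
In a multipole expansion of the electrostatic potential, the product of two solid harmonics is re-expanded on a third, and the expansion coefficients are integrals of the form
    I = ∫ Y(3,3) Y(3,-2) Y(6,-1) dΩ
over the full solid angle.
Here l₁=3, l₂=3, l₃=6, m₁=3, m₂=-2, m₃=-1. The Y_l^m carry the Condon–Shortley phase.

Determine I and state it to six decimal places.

Rules hold: Σm=0, L=12 even, 0≤6≤6.
N = 7·7·13 = 637
Δ = 0!·6!·6!/13! = 1/12012
Racah Σ t=0..0: t=0:+1/1296 = 1/1296
⇒ 3j(3 3 6; 0 0 0)² = 100/3003, sgn +1
Racah Σ t=0..0: t=0:+1/86400 = 1/86400
⇒ 3j(3 3 6; 3 -2 -1)² = 1/1716, sgn -1
4πI² = N·(3j₀)²·(3jₘ)² = 175/14157
I = -1·√(0.0123614/4π) = -0.03136379

-0.031364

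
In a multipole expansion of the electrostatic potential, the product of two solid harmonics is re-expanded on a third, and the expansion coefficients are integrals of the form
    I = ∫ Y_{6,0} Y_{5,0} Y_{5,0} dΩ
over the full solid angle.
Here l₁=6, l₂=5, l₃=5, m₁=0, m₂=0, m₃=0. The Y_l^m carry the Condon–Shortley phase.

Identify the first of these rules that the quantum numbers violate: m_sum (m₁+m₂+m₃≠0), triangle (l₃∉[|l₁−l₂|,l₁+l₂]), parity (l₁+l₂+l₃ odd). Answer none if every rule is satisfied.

none

m₁+m₂+m₃ = 0 + 0 + 0 = 0  ✓
triangle: |6−5|=1 ≤ l₃=5 ≤ 6+5=11  ✓
parity: l₁+l₂+l₃ = 16 is even  ✓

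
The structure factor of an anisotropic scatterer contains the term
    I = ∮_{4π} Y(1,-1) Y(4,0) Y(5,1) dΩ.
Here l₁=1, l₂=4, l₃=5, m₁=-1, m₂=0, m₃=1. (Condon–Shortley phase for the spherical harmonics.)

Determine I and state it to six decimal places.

-0.190188

Rules hold: Σm=0, L=10 even, 3≤5≤5.
N = 3·9·11 = 297
Δ = 0!·2!·8!/11! = 1/495
Racah Σ t=0..0: t=0:+1/576 = 1/576
⇒ 3j(1 4 5; 0 0 0)² = 5/99, sgn -1
Racah Σ t=0..0: t=0:+1/1152 = 1/1152
⇒ 3j(1 4 5; -1 0 1)² = 1/33, sgn +1
4πI² = N·(3j₀)²·(3jₘ)² = 5/11
I = -1·√(0.454545/4π) = -0.19018827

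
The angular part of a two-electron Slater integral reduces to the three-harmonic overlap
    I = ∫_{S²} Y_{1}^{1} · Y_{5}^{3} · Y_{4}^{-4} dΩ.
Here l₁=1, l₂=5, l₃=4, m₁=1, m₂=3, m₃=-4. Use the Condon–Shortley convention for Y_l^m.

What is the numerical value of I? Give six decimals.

-0.049106

m-sum 0 ✓  L=10 even ✓  4≤4≤6 ✓
Π(2lᵢ+1) = 3×11×9 = 297
triangle coeff Δ(1,5,4) = 1/495
Σ_t [1,1]: t=1:−1/576 = -1/576
(3j)²=5/99 [(1 5 4; 0 0 0)], sign=-1
Σ_t [0,0]: t=0:+1/80640 = 1/80640
(3j)²=1/495 [(1 5 4; 1 3 -4)], sign=+1
⇒ 4πI² = 1/33
I = (-1)√(1/33/(4π)) = -0.04910640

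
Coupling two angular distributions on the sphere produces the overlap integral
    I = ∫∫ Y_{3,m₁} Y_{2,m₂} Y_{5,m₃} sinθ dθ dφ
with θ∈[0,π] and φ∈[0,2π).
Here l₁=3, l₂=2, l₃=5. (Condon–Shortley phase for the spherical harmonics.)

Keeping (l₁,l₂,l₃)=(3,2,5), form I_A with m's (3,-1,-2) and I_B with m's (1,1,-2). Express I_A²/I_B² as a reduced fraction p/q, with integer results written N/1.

1/15

Shared (l₁,l₂,l₃)=(3,2,5): N and (l;000)² cancel in I_A²/I_B².
A: Δ = 0!·6!·4!/11! = 1/2310; Racah Σ t=0..0: t=0:+1/4320 = 1/4320; ⇒ 3j(3 2 5; 3 -1 -2)² = 1/330, sgn -1
B: Δ = 0!·6!·4!/11! = 1/2310; Racah Σ t=0..0: t=0:+1/288 = 1/288; ⇒ 3j(3 2 5; 1 1 -2)² = 1/22, sgn -1
I_A²/I_B² = (1/330)/(1/22) = 1/15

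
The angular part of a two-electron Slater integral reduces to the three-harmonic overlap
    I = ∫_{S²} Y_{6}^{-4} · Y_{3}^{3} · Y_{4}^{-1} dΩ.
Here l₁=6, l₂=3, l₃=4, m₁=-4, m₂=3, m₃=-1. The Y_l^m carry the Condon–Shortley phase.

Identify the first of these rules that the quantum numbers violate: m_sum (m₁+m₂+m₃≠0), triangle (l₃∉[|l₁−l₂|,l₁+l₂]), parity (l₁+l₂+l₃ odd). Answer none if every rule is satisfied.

m_sum

m₁+m₂+m₃ = -4 + 3 − 1 = -2  ✗
triangle: |6−3|=3 ≤ l₃=4 ≤ 6+3=9
parity: l₁+l₂+l₃ = 13 is odd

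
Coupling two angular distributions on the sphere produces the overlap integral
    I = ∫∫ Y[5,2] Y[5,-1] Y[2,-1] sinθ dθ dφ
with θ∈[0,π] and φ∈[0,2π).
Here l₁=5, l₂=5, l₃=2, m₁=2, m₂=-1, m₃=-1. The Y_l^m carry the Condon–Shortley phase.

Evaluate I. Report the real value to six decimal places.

Checks pass: Σm=0; 12 even; l₃=2∈[0,10].
(2·5+1)(2·5+1)(2·2+1) = 605
Δ: 8! 2! 2! / 13! → 1/38610
sum: t=3:−1/2880 t=4:+1/576 t=5:−1/2880 = 1/960
3j²(5 5 2; 0 0 0) = Δ·Π!·Σ² = 10/429  (sign +1)
sum: t=2:+1/2880 t=3:−1/1440 = -1/2880
3j²(5 5 2; 2 -1 -1) = Δ·Π!·Σ² = 7/715  (sign +1)
combine: 4πI² = 605·10/429·7/715 = 70/507
take √, sign +1: I = 0.10481902

0.104819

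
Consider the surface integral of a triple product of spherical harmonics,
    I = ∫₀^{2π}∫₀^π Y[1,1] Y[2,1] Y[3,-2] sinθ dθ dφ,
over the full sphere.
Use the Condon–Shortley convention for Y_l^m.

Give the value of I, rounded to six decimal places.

0.261169

Rules hold: Σm=0, L=6 even, 1≤3≤3.
N = 3·5·7 = 105
Δ = 0!·2!·4!/7! = 1/105
Racah Σ t=0..0: t=0:+1/4 = 1/4
⇒ 3j(1 2 3; 0 0 0)² = 3/35, sgn -1
Racah Σ t=0..0: t=0:+1/12 = 1/12
⇒ 3j(1 2 3; 1 1 -2)² = 2/21, sgn -1
4πI² = N·(3j₀)²·(3jₘ)² = 6/7
I = +1·√(0.857143/4π) = 0.26116903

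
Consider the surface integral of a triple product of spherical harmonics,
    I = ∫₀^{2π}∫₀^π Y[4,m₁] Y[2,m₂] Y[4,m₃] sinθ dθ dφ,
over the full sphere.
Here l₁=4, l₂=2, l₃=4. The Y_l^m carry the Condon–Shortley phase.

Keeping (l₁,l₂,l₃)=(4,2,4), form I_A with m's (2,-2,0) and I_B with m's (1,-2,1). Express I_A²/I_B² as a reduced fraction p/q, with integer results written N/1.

9/10

Same 4,2,4: normalisation and zero-m 3j drop out of the ratio.
A: Δ: 2! 6! 2! / 11! → 1/13860; sum: t=0:+1/192 = 1/192; 3j²(4 2 4; 2 -2 0) = Δ·Π!·Σ² = 3/77  (sign +1)
B: Δ: 2! 6! 2! / 11! → 1/13860; sum: t=0:+1/144 = 1/144; 3j²(4 2 4; 1 -2 1) = Δ·Π!·Σ² = 10/231  (sign -1)
I_A²/I_B² = (3/77)/(10/231) = 9/10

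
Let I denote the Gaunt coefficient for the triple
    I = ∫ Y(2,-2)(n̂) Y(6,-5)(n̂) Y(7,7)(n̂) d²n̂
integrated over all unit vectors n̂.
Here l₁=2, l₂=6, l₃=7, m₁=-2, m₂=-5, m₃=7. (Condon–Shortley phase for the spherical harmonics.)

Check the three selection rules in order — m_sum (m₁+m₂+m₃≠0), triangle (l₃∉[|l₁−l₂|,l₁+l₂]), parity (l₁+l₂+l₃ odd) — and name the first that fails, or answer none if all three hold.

parity

m₁+m₂+m₃ = -2 − 5 + 7 = 0  ✓
triangle: |2−6|=4 ≤ l₃=7 ≤ 2+6=8  ✓
parity: l₁+l₂+l₃ = 15 is odd  ✗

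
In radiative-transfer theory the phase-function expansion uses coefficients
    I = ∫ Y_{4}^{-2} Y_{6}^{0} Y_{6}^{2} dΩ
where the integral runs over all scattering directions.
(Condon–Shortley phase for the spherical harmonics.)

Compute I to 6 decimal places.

Rules hold: Σm=0, L=16 even, 2≤6≤10.
N = 9·13·13 = 1521
Δ = 4!·4!·8!/17! = 1/15315300
Racah Σ t=0..4: t=0:+1/829440 t=1:−1/25920 t=2:+1/9216 t=3:−1/25920 t=4:+1/829440 = 7/207360
⇒ 3j(4 6 6; 0 0 0)² = 28/2431, sgn +1
Racah Σ t=2..4: t=2:+1/55296 t=3:−1/25920 t=4:+1/138240 = -11/829440
⇒ 3j(4 6 6; -2 0 2)² = 11/1326, sgn -1
4πI² = N·(3j₀)²·(3jₘ)² = 42/289
I = -1·√(0.145329/4π) = -0.10754019

-0.107540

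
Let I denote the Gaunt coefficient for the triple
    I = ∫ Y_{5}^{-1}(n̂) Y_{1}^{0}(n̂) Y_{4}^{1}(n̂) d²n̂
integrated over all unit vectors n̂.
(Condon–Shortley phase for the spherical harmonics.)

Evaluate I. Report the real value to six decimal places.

m-sum 0 ✓  L=10 even ✓  4≤4≤6 ✓
Π(2lᵢ+1) = 11×3×9 = 297
triangle coeff Δ(5,1,4) = 1/495
Σ_t [1,1]: t=1:−1/576 = -1/576
(3j)²=5/99 [(5 1 4; 0 0 0)], sign=-1
Σ_t [1,1]: t=1:−1/720 = -1/720
(3j)²=8/165 [(5 1 4; -1 0 1)], sign=+1
⇒ 4πI² = 8/11
I = (-1)√(8/11/(4π)) = -0.24057125

-0.240571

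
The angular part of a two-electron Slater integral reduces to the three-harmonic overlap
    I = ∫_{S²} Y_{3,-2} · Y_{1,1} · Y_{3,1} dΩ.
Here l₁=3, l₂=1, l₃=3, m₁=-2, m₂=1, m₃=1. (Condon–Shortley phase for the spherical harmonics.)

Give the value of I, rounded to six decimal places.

0.000000

l₁+l₂+l₃=7 is odd: 3j(l;000)=0 ⇒ I=0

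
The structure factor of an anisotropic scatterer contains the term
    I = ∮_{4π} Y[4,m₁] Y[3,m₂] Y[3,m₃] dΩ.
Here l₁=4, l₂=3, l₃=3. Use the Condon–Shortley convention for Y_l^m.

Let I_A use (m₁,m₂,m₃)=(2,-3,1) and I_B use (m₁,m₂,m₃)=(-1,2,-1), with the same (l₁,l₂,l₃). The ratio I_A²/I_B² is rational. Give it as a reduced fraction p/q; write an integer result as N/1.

l's match ⇒ only the (l;m) 3-j factors differ between A and B.
A: triangle coeff Δ(4,3,3) = 1/34650; Σ_t [0,0]: t=0:+1/192 = 1/192; (3j)²=3/77 [(4 3 3; 2 -3 1)], sign=+1
B: triangle coeff Δ(4,3,3) = 1/34650; Σ_t [3,4]: t=3:−1/48 t=4:+1/144 = -1/72; (3j)²=16/693 [(4 3 3; -1 2 -1)], sign=-1
I_A²/I_B² = (3/77)/(16/693) = 27/16

27/16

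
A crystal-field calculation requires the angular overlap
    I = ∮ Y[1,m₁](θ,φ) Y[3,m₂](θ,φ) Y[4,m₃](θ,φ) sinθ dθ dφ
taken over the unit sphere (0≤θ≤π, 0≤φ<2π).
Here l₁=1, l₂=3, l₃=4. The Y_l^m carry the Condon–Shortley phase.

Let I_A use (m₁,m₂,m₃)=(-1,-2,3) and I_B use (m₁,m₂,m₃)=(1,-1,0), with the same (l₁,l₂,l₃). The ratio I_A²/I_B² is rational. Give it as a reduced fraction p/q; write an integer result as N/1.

l's match ⇒ only the (l;m) 3-j factors differ between A and B.
A: triangle coeff Δ(1,3,4) = 1/252; Σ_t [0,0]: t=0:+1/240 = 1/240; (3j)²=1/12 [(1 3 4; -1 -2 3)], sign=-1
B: triangle coeff Δ(1,3,4) = 1/252; Σ_t [0,0]: t=0:+1/96 = 1/96; (3j)²=1/42 [(1 3 4; 1 -1 0)], sign=+1
I_A²/I_B² = (1/12)/(1/42) = 7/2

7/2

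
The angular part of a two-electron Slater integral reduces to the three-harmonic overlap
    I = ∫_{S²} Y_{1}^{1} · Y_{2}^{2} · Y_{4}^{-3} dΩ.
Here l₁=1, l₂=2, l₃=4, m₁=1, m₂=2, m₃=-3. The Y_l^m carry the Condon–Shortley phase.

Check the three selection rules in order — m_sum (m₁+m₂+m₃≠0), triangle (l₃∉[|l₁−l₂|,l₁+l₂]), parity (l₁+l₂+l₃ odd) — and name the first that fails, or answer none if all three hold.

azimuthal sum: 1 + 2 − 3 = 0  ✓
1 ≤ 4 ≤ 3 (triangle on l)  ✗
L = 1 + 2 + 4 = 7 (odd)

triangle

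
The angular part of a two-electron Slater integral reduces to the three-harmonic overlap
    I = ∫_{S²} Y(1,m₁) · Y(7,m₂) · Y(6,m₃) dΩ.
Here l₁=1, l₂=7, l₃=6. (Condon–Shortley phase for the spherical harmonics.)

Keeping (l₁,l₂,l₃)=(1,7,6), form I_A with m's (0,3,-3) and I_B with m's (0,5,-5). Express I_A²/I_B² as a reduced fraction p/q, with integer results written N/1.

Same 1,7,6: normalisation and zero-m 3j drop out of the ratio.
A: Δ: 2! 0! 12! / 15! → 1/1365; sum: t=1:−1/2177280 = -1/2177280; 3j²(1 7 6; 0 3 -3) = Δ·Π!·Σ² = 8/273  (sign +1)
B: Δ: 2! 0! 12! / 15! → 1/1365; sum: t=1:−1/39916800 = -1/39916800; 3j²(1 7 6; 0 5 -5) = Δ·Π!·Σ² = 8/455  (sign +1)
I_A²/I_B² = (8/273)/(8/455) = 5/3

5/3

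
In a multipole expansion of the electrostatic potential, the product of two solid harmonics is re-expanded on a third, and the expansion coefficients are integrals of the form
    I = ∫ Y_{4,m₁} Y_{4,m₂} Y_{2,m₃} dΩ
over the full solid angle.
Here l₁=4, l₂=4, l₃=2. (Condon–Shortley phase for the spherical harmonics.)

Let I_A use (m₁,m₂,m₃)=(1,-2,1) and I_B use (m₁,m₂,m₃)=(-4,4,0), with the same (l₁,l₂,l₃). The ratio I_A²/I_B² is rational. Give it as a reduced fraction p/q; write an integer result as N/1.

243/784

l's match ⇒ only the (l;m) 3-j factors differ between A and B.
A: triangle coeff Δ(4,4,2) = 1/13860; Σ_t [1,2]: t=1:−1/240 t=2:+1/96 = 1/160; (3j)²=27/1540 [(4 4 2; 1 -2 1)], sign=-1
B: triangle coeff Δ(4,4,2) = 1/13860; Σ_t [6,6]: t=6:+1/2880 = 1/2880; (3j)²=28/495 [(4 4 2; -4 4 0)], sign=+1
I_A²/I_B² = (27/1540)/(28/495) = 243/784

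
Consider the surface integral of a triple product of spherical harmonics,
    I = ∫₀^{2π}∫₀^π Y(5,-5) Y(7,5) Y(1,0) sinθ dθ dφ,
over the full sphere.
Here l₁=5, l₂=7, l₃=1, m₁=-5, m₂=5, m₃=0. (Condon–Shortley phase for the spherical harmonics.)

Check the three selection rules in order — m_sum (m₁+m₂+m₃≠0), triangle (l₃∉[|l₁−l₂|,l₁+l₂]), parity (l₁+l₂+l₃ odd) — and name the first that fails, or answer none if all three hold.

m₁+m₂+m₃ = -5 + 5 + 0 = 0  ✓
triangle: |5−7|=2 ≤ l₃=1 ≤ 5+7=12  ✗
parity: l₁+l₂+l₃ = 13 is odd

triangle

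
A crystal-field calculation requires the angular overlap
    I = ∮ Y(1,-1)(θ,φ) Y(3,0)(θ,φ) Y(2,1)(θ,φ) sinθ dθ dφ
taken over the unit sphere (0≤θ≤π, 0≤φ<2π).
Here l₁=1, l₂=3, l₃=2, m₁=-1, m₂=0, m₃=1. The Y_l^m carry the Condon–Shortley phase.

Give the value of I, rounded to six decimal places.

0.143048

m-sum 0 ✓  L=6 even ✓  2≤2≤4 ✓
Π(2lᵢ+1) = 3×7×5 = 105
triangle coeff Δ(1,3,2) = 1/105
Σ_t [1,1]: t=1:−1/4 = -1/4
(3j)²=3/35 [(1 3 2; 0 0 0)], sign=-1
Σ_t [2,2]: t=2:+1/12 = 1/12
(3j)²=1/35 [(1 3 2; -1 0 1)], sign=-1
⇒ 4πI² = 9/35
I = (+1)√(9/35/(4π)) = 0.14304817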